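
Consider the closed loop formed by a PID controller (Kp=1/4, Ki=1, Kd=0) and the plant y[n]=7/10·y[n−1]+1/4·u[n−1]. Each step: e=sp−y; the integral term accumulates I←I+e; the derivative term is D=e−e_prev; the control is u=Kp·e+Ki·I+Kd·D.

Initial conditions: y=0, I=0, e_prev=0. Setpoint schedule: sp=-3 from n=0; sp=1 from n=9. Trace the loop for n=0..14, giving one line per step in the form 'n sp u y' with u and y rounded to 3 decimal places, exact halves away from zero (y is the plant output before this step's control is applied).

(exact arithmetic carried between steps; '≈' marks a value shown rounded to 6 d.p. or computed from one; I and e_prev carry over from the previous line; the table rounds u and y to 3 d.p., halves away from zero)
n=0: y=0, sp=-3, e=sp−y=-3; I=-3, D=e−e_prev=-3; u=1/4·(-3)+1·(-3)+0·(-3)=-3.75; next y=7/10·0+1/4·(-3.75)=-0.9375
n=1: y=-0.9375, sp=-3, e=sp−y=-2.0625; I=-5.0625, D=e−e_prev=0.9375; u=1/4·(-2.0625)+1·(-5.0625)+0·0.9375=-5.578125; next y=7/10·(-0.9375)+1/4·(-5.578125)≈-2.050781
n=2: y≈-2.050781, sp=-3, e=sp−y≈-0.949219; I≈-6.011719, D=e−e_prev≈1.113281; u=1/4·(-0.949219)+1·(-6.011719)+0·1.113281≈-6.249023; next y=7/10·(-2.050781)+1/4·(-6.249023)≈-2.997803
n=3: y≈-2.997803, sp=-3, e=sp−y≈-0.002197; I≈-6.013916, D=e−e_prev≈0.947021; u=1/4·(-0.002197)+1·(-6.013916)+0·0.947021≈-6.014465; next y=7/10·(-2.997803)+1/4·(-6.014465)≈-3.602078
n=4: y≈-3.602078, sp=-3, e=sp−y≈0.602078; I≈-5.411838, D=e−e_prev≈0.604276; u=1/4·0.602078+1·(-5.411838)+0·0.604276≈-5.261318; next y=7/10·(-3.602078)+1/4·(-5.261318)≈-3.836784
n=5: y≈-3.836784, sp=-3, e=sp−y≈0.836784; I≈-4.575053, D=e−e_prev≈0.234706; u=1/4·0.836784+1·(-4.575053)+0·0.234706≈-4.365857; next y=7/10·(-3.836784)+1/4·(-4.365857)≈-3.777213
n=6: y≈-3.777213, sp=-3, e=sp−y≈0.777213; I≈-3.797840, D=e−e_prev≈-0.059571; u=1/4·0.777213+1·(-3.797840)+0·(-0.059571)≈-3.603537; next y=7/10·(-3.777213)+1/4·(-3.603537)≈-3.544934
n=7: y≈-3.544934, sp=-3, e=sp−y≈0.544934; I≈-3.252907, D=e−e_prev≈-0.232280; u=1/4·0.544934+1·(-3.252907)+0·(-0.232280)≈-3.116673; next y=7/10·(-3.544934)+1/4·(-3.116673)≈-3.260622
n=8: y≈-3.260622, sp=-3, e=sp−y≈0.260622; I≈-2.992285, D=e−e_prev≈-0.284312; u=1/4·0.260622+1·(-2.992285)+0·(-0.284312)≈-2.927129; next y=7/10·(-3.260622)+1/4·(-2.927129)≈-3.014218
n=9: y≈-3.014218, sp=1, e=sp−y≈4.014218; I≈1.021933, D=e−e_prev≈3.753596; u=1/4·4.014218+1·1.021933+0·3.753596≈2.025487; next y=7/10·(-3.014218)+1/4·2.025487≈-1.603580
n=10: y≈-1.603580, sp=1, e=sp−y≈2.603580; I≈3.625513, D=e−e_prev≈-1.410637; u=1/4·2.603580+1·3.625513+0·(-1.410637)≈4.276408; next y=7/10·(-1.603580)+1/4·4.276408≈-0.053404
n=11: y≈-0.053404, sp=1, e=sp−y≈1.053404; I≈4.678918, D=e−e_prev≈-1.550176; u=1/4·1.053404+1·4.678918+0·(-1.550176)≈4.942269; next y=7/10·(-0.053404)+1/4·4.942269≈1.198184
n=12: y≈1.198184, sp=1, e=sp−y≈-0.198184; I≈4.480733, D=e−e_prev≈-1.251588; u=1/4·(-0.198184)+1·4.480733+0·(-1.251588)≈4.431187; next y=7/10·1.198184+1/4·4.431187≈1.946526
n=13: y≈1.946526, sp=1, e=sp−y≈-0.946526; I≈3.534208, D=e−e_prev≈-0.748342; u=1/4·(-0.946526)+1·3.534208+0·(-0.748342)≈3.297576; next y=7/10·1.946526+1/4·3.297576≈2.186962
n=14: y≈2.186962, sp=1, e=sp−y≈-1.186962; I≈2.347246, D=e−e_prev≈-0.240436; u=1/4·(-1.186962)+1·2.347246+0·(-0.240436)≈2.050505; next y=7/10·2.186962+1/4·2.050505≈2.043500

0 -3 -3.750 0.000
1 -3 -5.578 -0.938
2 -3 -6.249 -2.051
3 -3 -6.014 -2.998
4 -3 -5.261 -3.602
5 -3 -4.366 -3.837
6 -3 -3.604 -3.777
7 -3 -3.117 -3.545
8 -3 -2.927 -3.261
9 1 2.025 -3.014
10 1 4.276 -1.604
11 1 4.942 -0.053
12 1 4.431 1.198
13 1 3.298 1.947
14 1 2.051 2.187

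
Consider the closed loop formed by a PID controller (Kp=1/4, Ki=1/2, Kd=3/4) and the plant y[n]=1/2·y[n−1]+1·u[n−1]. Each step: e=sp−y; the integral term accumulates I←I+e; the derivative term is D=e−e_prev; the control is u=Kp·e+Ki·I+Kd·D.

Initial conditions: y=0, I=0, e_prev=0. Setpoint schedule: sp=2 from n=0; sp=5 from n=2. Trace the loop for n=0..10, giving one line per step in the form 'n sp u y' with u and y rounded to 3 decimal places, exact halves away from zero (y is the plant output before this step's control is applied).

0 2 3.000 0.000
1 2 -2.000 3.000
2 5 9.500 -0.500
3 5 -7.250 9.250
4 5 15.750 -2.625
5 5 -14.938 14.438
6 5 26.375 -7.719
7 5 -29.234 22.516
8 5 45.422 -17.977
9 5 -55.074 36.434
10 5 79.953 -36.857

(exact arithmetic carried between steps; '≈' marks a value shown rounded to 6 d.p. or computed from one; I and e_prev carry over from the previous line; the table rounds u and y to 3 d.p., halves away from zero)
n=0: y=0, sp=2, e=sp−y=2; I=2, D=e−e_prev=2; u=1/4·2+1/2·2+3/4·2=3; next y=1/2·0+1·3=3
n=1: y=3, sp=2, e=sp−y=-1; I=1, D=e−e_prev=-3; u=1/4·(-1)+1/2·1+3/4·(-3)=-2; next y=1/2·3+1·(-2)=-0.5
n=2: y=-0.5, sp=5, e=sp−y=5.5; I=6.5, D=e−e_prev=6.5; u=1/4·5.5+1/2·6.5+3/4·6.5=9.5; next y=1/2·(-0.5)+1·9.5=9.25
n=3: y=9.25, sp=5, e=sp−y=-4.25; I=2.25, D=e−e_prev=-9.75; u=1/4·(-4.25)+1/2·2.25+3/4·(-9.75)=-7.25; next y=1/2·9.25+1·(-7.25)=-2.625
n=4: y=-2.625, sp=5, e=sp−y=7.625; I=9.875, D=e−e_prev=11.875; u=1/4·7.625+1/2·9.875+3/4·11.875=15.75; next y=1/2·(-2.625)+1·15.75=14.4375
n=5: y=14.4375, sp=5, e=sp−y=-9.4375; I=0.4375, D=e−e_prev=-17.0625; u=1/4·(-9.4375)+1/2·0.4375+3/4·(-17.0625)=-14.9375; next y=1/2·14.4375+1·(-14.9375)=-7.71875
n=6: y=-7.71875, sp=5, e=sp−y=12.71875; I=13.15625, D=e−e_prev=22.15625; u=1/4·12.71875+1/2·13.15625+3/4·22.15625=26.375; next y=1/2·(-7.71875)+1·26.375=22.515625
n=7: y=22.515625, sp=5, e=sp−y=-17.515625; I=-4.359375, D=e−e_prev=-30.234375; u=1/4·(-17.515625)+1/2·(-4.359375)+3/4·(-30.234375)=-29.234375; next y=1/2·22.515625+1·(-29.234375)≈-17.976563
n=8: y≈-17.976563, sp=5, e=sp−y≈22.976563; I≈18.617188, D=e−e_prev≈40.492188; u=1/4·22.976563+1/2·18.617188+3/4·40.492188≈45.421875; next y=1/2·(-17.976563)+1·45.421875≈36.433594
n=9: y≈36.433594, sp=5, e=sp−y≈-31.433594; I≈-12.816406, D=e−e_prev≈-54.410156; u=1/4·(-31.433594)+1/2·(-12.816406)+3/4·(-54.410156)≈-55.074219; next y=1/2·36.433594+1·(-55.074219)≈-36.857422
n=10: y≈-36.857422, sp=5, e=sp−y≈41.857422; I≈29.041016, D=e−e_prev≈73.291016; u=1/4·41.857422+1/2·29.041016+3/4·73.291016≈79.953125; next y=1/2·(-36.857422)+1·79.953125≈61.524414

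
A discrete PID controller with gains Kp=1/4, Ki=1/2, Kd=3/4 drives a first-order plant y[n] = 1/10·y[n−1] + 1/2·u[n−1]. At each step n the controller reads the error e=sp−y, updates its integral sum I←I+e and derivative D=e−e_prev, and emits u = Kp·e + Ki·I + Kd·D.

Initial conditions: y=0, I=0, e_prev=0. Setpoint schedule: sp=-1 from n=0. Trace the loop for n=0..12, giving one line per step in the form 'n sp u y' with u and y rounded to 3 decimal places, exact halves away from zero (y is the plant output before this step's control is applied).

0 -1 -1.500 0.000
1 -1 -0.125 -0.750
2 -1 -1.731 -0.138
3 -1 -0.590 -0.879
4 -1 -1.951 -0.383
5 -1 -0.941 -1.014
6 -1 -2.070 -0.572
7 -1 -1.172 -1.092
8 -1 -2.112 -0.695
9 -1 -1.321 -1.126
10 -1 -2.110 -0.773
11 -1 -1.420 -1.132
12 -1 -2.087 -0.823

(exact arithmetic carried between steps; '≈' marks a value shown rounded to 6 d.p. or computed from one; I and e_prev carry over from the previous line; the table rounds u and y to 3 d.p., halves away from zero)
n=0: y=0, sp=-1, e=sp−y=-1; I=-1, D=e−e_prev=-1; u=1/4·(-1)+1/2·(-1)+3/4·(-1)=-1.5; next y=1/10·0+1/2·(-1.5)=-0.75
n=1: y=-0.75, sp=-1, e=sp−y=-0.25; I=-1.25, D=e−e_prev=0.75; u=1/4·(-0.25)+1/2·(-1.25)+3/4·0.75=-0.125; next y=1/10·(-0.75)+1/2·(-0.125)=-0.1375
n=2: y=-0.1375, sp=-1, e=sp−y=-0.8625; I=-2.1125, D=e−e_prev=-0.6125; u=1/4·(-0.8625)+1/2·(-2.1125)+3/4·(-0.6125)=-1.73125; next y=1/10·(-0.1375)+1/2·(-1.73125)=-0.879375
n=3: y=-0.879375, sp=-1, e=sp−y=-0.120625; I=-2.233125, D=e−e_prev=0.741875; u=1/4·(-0.120625)+1/2·(-2.233125)+3/4·0.741875≈-0.590313; next y=1/10·(-0.879375)+1/2·(-0.590313)≈-0.383094
n=4: y≈-0.383094, sp=-1, e=sp−y≈-0.616906; I≈-2.850031, D=e−e_prev≈-0.496281; u=1/4·(-0.616906)+1/2·(-2.850031)+3/4·(-0.496281)≈-1.951453; next y=1/10·(-0.383094)+1/2·(-1.951453)≈-1.014036
n=5: y≈-1.014036, sp=-1, e=sp−y≈0.014036; I≈-2.835995, D=e−e_prev≈0.630942; u=1/4·0.014036+1/2·(-2.835995)+3/4·0.630942≈-0.941282; next y=1/10·(-1.014036)+1/2·(-0.941282)≈-0.572045
n=6: y≈-0.572045, sp=-1, e=sp−y≈-0.427955; I≈-3.263951, D=e−e_prev≈-0.441991; u=1/4·(-0.427955)+1/2·(-3.263951)+3/4·(-0.441991)≈-2.070458; next y=1/10·(-0.572045)+1/2·(-2.070458)≈-1.092433
n=7: y≈-1.092433, sp=-1, e=sp−y≈0.092433; I≈-3.171517, D=e−e_prev≈0.520389; u=1/4·0.092433+1/2·(-3.171517)+3/4·0.520389≈-1.172359; next y=1/10·(-1.092433)+1/2·(-1.172359)≈-0.695423
n=8: y≈-0.695423, sp=-1, e=sp−y≈-0.304577; I≈-3.476095, D=e−e_prev≈-0.397011; u=1/4·(-0.304577)+1/2·(-3.476095)+3/4·(-0.397011)≈-2.111950; next y=1/10·(-0.695423)+1/2·(-2.111950)≈-1.125517
n=9: y≈-1.125517, sp=-1, e=sp−y≈0.125517; I≈-3.350578, D=e−e_prev≈0.430094; u=1/4·0.125517+1/2·(-3.350578)+3/4·0.430094≈-1.321339; next y=1/10·(-1.125517)+1/2·(-1.321339)≈-0.773221
n=10: y≈-0.773221, sp=-1, e=sp−y≈-0.226779; I≈-3.577356, D=e−e_prev≈-0.352296; u=1/4·(-0.226779)+1/2·(-3.577356)+3/4·(-0.352296)≈-2.109595; next y=1/10·(-0.773221)+1/2·(-2.109595)≈-1.132120
n=11: y≈-1.132120, sp=-1, e=sp−y≈0.132120; I≈-3.445237, D=e−e_prev≈0.358898; u=1/4·0.132120+1/2·(-3.445237)+3/4·0.358898≈-1.420415; next y=1/10·(-1.132120)+1/2·(-1.420415)≈-0.823419
n=12: y≈-0.823419, sp=-1, e=sp−y≈-0.176581; I≈-3.621818, D=e−e_prev≈-0.308700; u=1/4·(-0.176581)+1/2·(-3.621818)+3/4·(-0.308700)≈-2.086579; next y=1/10·(-0.823419)+1/2·(-2.086579)≈-1.125632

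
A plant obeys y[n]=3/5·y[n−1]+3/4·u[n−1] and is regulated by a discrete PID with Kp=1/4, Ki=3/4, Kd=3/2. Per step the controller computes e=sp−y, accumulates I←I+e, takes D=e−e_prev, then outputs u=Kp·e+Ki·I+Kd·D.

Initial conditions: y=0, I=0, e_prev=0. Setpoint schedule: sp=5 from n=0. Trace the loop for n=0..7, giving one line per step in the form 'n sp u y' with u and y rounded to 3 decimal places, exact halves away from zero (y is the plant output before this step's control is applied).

(exact arithmetic carried between steps; '≈' marks a value shown rounded to 6 d.p. or computed from one; I and e_prev carry over from the previous line; the table rounds u and y to 3 d.p., halves away from zero)
n=0: y=0, sp=5, e=sp−y=5; I=5, D=e−e_prev=5; u=1/4·5+3/4·5+3/2·5=12.5; next y=3/5·0+3/4·12.5=9.375
n=1: y=9.375, sp=5, e=sp−y=-4.375; I=0.625, D=e−e_prev=-9.375; u=1/4·(-4.375)+3/4·0.625+3/2·(-9.375)=-14.6875; next y=3/5·9.375+3/4·(-14.6875)=-5.390625
n=2: y=-5.390625, sp=5, e=sp−y=10.390625; I=11.015625, D=e−e_prev=14.765625; u=1/4·10.390625+3/4·11.015625+3/2·14.765625≈33.007813; next y=3/5·(-5.390625)+3/4·33.007813≈21.521484
n=3: y≈21.521484, sp=5, e=sp−y≈-16.521484; I≈-5.505859, D=e−e_prev≈-26.912109; u=1/4·(-16.521484)+3/4·(-5.505859)+3/2·(-26.912109)≈-48.627930; next y=3/5·21.521484+3/4·(-48.627930)≈-23.558057
n=4: y≈-23.558057, sp=5, e=sp−y≈28.558057; I≈23.052197, D=e−e_prev≈45.079541; u=1/4·28.558057+3/4·23.052197+3/2·45.079541≈92.047974; next y=3/5·(-23.558057)+3/4·92.047974≈54.901146
n=5: y≈54.901146, sp=5, e=sp−y≈-49.901146; I≈-26.848949, D=e−e_prev≈-78.459203; u=1/4·(-49.901146)+3/4·(-26.848949)+3/2·(-78.459203)≈-150.300803; next y=3/5·54.901146+3/4·(-150.300803)≈-79.784914
n=6: y≈-79.784914, sp=5, e=sp−y≈84.784914; I≈57.935965, D=e−e_prev≈134.686060; u=1/4·84.784914+3/4·57.935965+3/2·134.686060≈266.677293; next y=3/5·(-79.784914)+3/4·266.677293≈152.137021
n=7: y≈152.137021, sp=5, e=sp−y≈-147.137021; I≈-89.201056, D=e−e_prev≈-231.921936; u=1/4·(-147.137021)+3/4·(-89.201056)+3/2·(-231.921936)≈-451.567951; next y=3/5·152.137021+3/4·(-451.567951)≈-247.393750

0 5 12.500 0.000
1 5 -14.688 9.375
2 5 33.008 -5.391
3 5 -48.628 21.521
4 5 92.048 -23.558
5 5 -150.301 54.901
6 5 266.677 -79.785
7 5 -451.568 152.137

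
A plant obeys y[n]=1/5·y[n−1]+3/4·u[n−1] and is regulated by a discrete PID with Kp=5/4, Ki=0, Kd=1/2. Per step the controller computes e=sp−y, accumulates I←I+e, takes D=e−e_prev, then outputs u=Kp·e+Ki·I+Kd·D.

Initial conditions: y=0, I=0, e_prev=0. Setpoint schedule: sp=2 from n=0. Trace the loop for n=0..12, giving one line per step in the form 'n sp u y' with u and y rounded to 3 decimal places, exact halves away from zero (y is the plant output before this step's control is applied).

0 2 3.500 0.000
1 2 -2.094 2.625
2 2 5.642 -1.045
3 2 -5.062 4.022
4 2 9.747 -2.992
5 2 -10.741 6.712
6 2 17.605 -6.714
7 2 -21.613 11.861
8 2 32.647 -13.838
9 2 -42.425 21.717
10 2 61.440 -27.475
11 2 -82.261 40.585
12 2 116.555 -53.579

(exact arithmetic carried between steps; '≈' marks a value shown rounded to 6 d.p. or computed from one; I and e_prev carry over from the previous line; the table rounds u and y to 3 d.p., halves away from zero)
n=0: y=0, sp=2, e=sp−y=2; I=2, D=e−e_prev=2; u=5/4·2+0·2+1/2·2=3.5; next y=1/5·0+3/4·3.5=2.625
n=1: y=2.625, sp=2, e=sp−y=-0.625; I=1.375, D=e−e_prev=-2.625; u=5/4·(-0.625)+0·1.375+1/2·(-2.625)=-2.09375; next y=1/5·2.625+3/4·(-2.09375)≈-1.045313
n=2: y≈-1.045313, sp=2, e=sp−y≈3.045313; I≈4.420313, D=e−e_prev≈3.670313; u=5/4·3.045313+0·4.420313+1/2·3.670313≈5.641797; next y=1/5·(-1.045313)+3/4·5.641797≈4.022285
n=3: y≈4.022285, sp=2, e=sp−y≈-2.022285; I≈2.398027, D=e−e_prev≈-5.067598; u=5/4·(-2.022285)+0·2.398027+1/2·(-5.067598)≈-5.061655; next y=1/5·4.022285+3/4·(-5.061655)≈-2.991784
n=4: y≈-2.991784, sp=2, e=sp−y≈4.991784; I≈7.389812, D=e−e_prev≈7.014070; u=5/4·4.991784+0·7.389812+1/2·7.014070≈9.746765; next y=1/5·(-2.991784)+3/4·9.746765≈6.711717
n=5: y≈6.711717, sp=2, e=sp−y≈-4.711717; I≈2.678095, D=e−e_prev≈-9.703502; u=5/4·(-4.711717)+0·2.678095+1/2·(-9.703502)≈-10.741397; next y=1/5·6.711717+3/4·(-10.741397)≈-6.713704
n=6: y≈-6.713704, sp=2, e=sp−y≈8.713704; I≈11.391799, D=e−e_prev≈13.425422; u=5/4·8.713704+0·11.391799+1/2·13.425422≈17.604841; next y=1/5·(-6.713704)+3/4·17.604841≈11.860890
n=7: y≈11.860890, sp=2, e=sp−y≈-9.860890; I≈1.530909, D=e−e_prev≈-18.574595; u=5/4·(-9.860890)+0·1.530909+1/2·(-18.574595)≈-21.613410; next y=1/5·11.860890+3/4·(-21.613410)≈-13.837879
n=8: y≈-13.837879, sp=2, e=sp−y≈15.837879; I≈17.368788, D=e−e_prev≈25.698770; u=5/4·15.837879+0·17.368788+1/2·25.698770≈32.646734; next y=1/5·(-13.837879)+3/4·32.646734≈21.717475
n=9: y≈21.717475, sp=2, e=sp−y≈-19.717475; I≈-2.348686, D=e−e_prev≈-35.555354; u=5/4·(-19.717475)+0·(-2.348686)+1/2·(-35.555354)≈-42.424520; next y=1/5·21.717475+3/4·(-42.424520)≈-27.474895
n=10: y≈-27.474895, sp=2, e=sp−y≈29.474895; I≈27.126209, D=e−e_prev≈49.192370; u=5/4·29.474895+0·27.126209+1/2·49.192370≈61.439804; next y=1/5·(-27.474895)+3/4·61.439804≈40.584874
n=11: y≈40.584874, sp=2, e=sp−y≈-38.584874; I≈-11.458665, D=e−e_prev≈-68.059769; u=5/4·(-38.584874)+0·(-11.458665)+1/2·(-68.059769)≈-82.260977; next y=1/5·40.584874+3/4·(-82.260977)≈-53.578758
n=12: y≈-53.578758, sp=2, e=sp−y≈55.578758; I≈44.120093, D=e−e_prev≈94.163632; u=5/4·55.578758+0·44.120093+1/2·94.163632≈116.555264; next y=1/5·(-53.578758)+3/4·116.555264≈76.700696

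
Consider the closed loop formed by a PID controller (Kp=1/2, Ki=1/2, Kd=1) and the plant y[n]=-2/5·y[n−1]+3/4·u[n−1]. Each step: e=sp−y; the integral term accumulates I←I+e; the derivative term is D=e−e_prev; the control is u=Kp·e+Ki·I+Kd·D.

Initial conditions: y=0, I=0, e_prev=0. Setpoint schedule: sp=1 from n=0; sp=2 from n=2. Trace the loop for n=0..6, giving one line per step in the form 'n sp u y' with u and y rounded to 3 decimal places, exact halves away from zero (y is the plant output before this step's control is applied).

0 1 2.000 0.000
1 1 -1.500 1.500
2 2 8.200 -1.725
3 2 -11.293 6.840
4 2 30.943 -11.205
5 2 -58.289 27.690
6 2 132.726 -54.793

(exact arithmetic carried between steps; '≈' marks a value shown rounded to 6 d.p. or computed from one; I and e_prev carry over from the previous line; the table rounds u and y to 3 d.p., halves away from zero)
n=0: y=0, sp=1, e=sp−y=1; I=1, D=e−e_prev=1; u=1/2·1+1/2·1+1·1=2; next y=-2/5·0+3/4·2=1.5
n=1: y=1.5, sp=1, e=sp−y=-0.5; I=0.5, D=e−e_prev=-1.5; u=1/2·(-0.5)+1/2·0.5+1·(-1.5)=-1.5; next y=-2/5·1.5+3/4·(-1.5)=-1.725
n=2: y=-1.725, sp=2, e=sp−y=3.725; I=4.225, D=e−e_prev=4.225; u=1/2·3.725+1/2·4.225+1·4.225=8.2; next y=-2/5·(-1.725)+3/4·8.2=6.84
n=3: y=6.84, sp=2, e=sp−y=-4.84; I=-0.615, D=e−e_prev=-8.565; u=1/2·(-4.84)+1/2·(-0.615)+1·(-8.565)=-11.2925; next y=-2/5·6.84+3/4·(-11.2925)=-11.205375
n=4: y=-11.205375, sp=2, e=sp−y=13.205375; I=12.590375, D=e−e_prev=18.045375; u=1/2·13.205375+1/2·12.590375+1·18.045375=30.94325; next y=-2/5·(-11.205375)+3/4·30.94325≈27.689588
n=5: y≈27.689588, sp=2, e=sp−y≈-25.689588; I≈-13.099213, D=e−e_prev≈-38.894963; u=1/2·(-25.689588)+1/2·(-13.099213)+1·(-38.894963)≈-58.289363; next y=-2/5·27.689588+3/4·(-58.289363)≈-54.792857
n=6: y≈-54.792857, sp=2, e=sp−y≈56.792857; I≈43.693644, D=e−e_prev≈82.482444; u=1/2·56.792857+1/2·43.693644+1·82.482444≈132.725695; next y=-2/5·(-54.792857)+3/4·132.725695≈121.461414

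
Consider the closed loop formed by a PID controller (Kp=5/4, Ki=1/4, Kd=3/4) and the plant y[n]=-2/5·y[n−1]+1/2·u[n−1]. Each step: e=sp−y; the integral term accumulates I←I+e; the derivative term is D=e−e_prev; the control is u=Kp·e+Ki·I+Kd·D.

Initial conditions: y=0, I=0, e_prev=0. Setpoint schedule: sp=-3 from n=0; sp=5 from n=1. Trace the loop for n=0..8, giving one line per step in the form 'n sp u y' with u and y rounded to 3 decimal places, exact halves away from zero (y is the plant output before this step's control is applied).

(exact arithmetic carried between steps; '≈' marks a value shown rounded to 6 d.p. or computed from one; I and e_prev carry over from the previous line; the table rounds u and y to 3 d.p., halves away from zero)
n=0: y=0, sp=-3, e=sp−y=-3; I=-3, D=e−e_prev=-3; u=5/4·(-3)+1/4·(-3)+3/4·(-3)=-6.75; next y=-2/5·0+1/2·(-6.75)=-3.375
n=1: y=-3.375, sp=5, e=sp−y=8.375; I=5.375, D=e−e_prev=11.375; u=5/4·8.375+1/4·5.375+3/4·11.375=20.34375; next y=-2/5·(-3.375)+1/2·20.34375=11.521875
n=2: y=11.521875, sp=5, e=sp−y=-6.521875; I=-1.146875, D=e−e_prev=-14.896875; u=5/4·(-6.521875)+1/4·(-1.146875)+3/4·(-14.896875)≈-19.611719; next y=-2/5·11.521875+1/2·(-19.611719)≈-14.414609
n=3: y≈-14.414609, sp=5, e=sp−y≈19.414609; I≈18.267734, D=e−e_prev≈25.936484; u=5/4·19.414609+1/4·18.267734+3/4·25.936484≈48.287559; next y=-2/5·(-14.414609)+1/2·48.287559≈29.909623
n=4: y≈29.909623, sp=5, e=sp−y≈-24.909623; I≈-6.641889, D=e−e_prev≈-44.324232; u=5/4·(-24.909623)+1/4·(-6.641889)+3/4·(-44.324232)≈-66.040675; next y=-2/5·29.909623+1/2·(-66.040675)≈-44.984187
n=5: y≈-44.984187, sp=5, e=sp−y≈49.984187; I≈43.342298, D=e−e_prev≈74.893810; u=5/4·49.984187+1/4·43.342298+3/4·74.893810≈129.486166; next y=-2/5·(-44.984187)+1/2·129.486166≈82.736758
n=6: y≈82.736758, sp=5, e=sp−y≈-77.736758; I≈-34.394459, D=e−e_prev≈-127.720944; u=5/4·(-77.736758)+1/4·(-34.394459)+3/4·(-127.720944)≈-201.560270; next y=-2/5·82.736758+1/2·(-201.560270)≈-133.874838
n=7: y≈-133.874838, sp=5, e=sp−y≈138.874838; I≈104.480379, D=e−e_prev≈216.611596; u=5/4·138.874838+1/4·104.480379+3/4·216.611596≈362.172339; next y=-2/5·(-133.874838)+1/2·362.172339≈234.636105
n=8: y≈234.636105, sp=5, e=sp−y≈-229.636105; I≈-125.155726, D=e−e_prev≈-368.510943; u=5/4·(-229.636105)+1/4·(-125.155726)+3/4·(-368.510943)≈-594.717269; next y=-2/5·234.636105+1/2·(-594.717269)≈-391.213077

0 -3 -6.750 0.000
1 5 20.344 -3.375
2 5 -19.612 11.522
3 5 48.288 -14.415
4 5 -66.041 29.910
5 5 129.486 -44.984
6 5 -201.560 82.737
7 5 362.172 -133.875
8 5 -594.717 234.636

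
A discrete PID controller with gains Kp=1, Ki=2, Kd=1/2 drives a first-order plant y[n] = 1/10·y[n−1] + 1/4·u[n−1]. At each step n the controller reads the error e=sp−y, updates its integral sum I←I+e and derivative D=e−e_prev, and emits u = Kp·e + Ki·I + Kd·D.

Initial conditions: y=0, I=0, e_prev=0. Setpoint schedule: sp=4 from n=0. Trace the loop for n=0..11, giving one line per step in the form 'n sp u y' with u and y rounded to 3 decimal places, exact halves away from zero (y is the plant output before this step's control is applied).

(exact arithmetic carried between steps; '≈' marks a value shown rounded to 6 d.p. or computed from one; I and e_prev carry over from the previous line; the table rounds u and y to 3 d.p., halves away from zero)
n=0: y=0, sp=4, e=sp−y=4; I=4, D=e−e_prev=4; u=1·4+2·4+1/2·4=14; next y=1/10·0+1/4·14=3.5
n=1: y=3.5, sp=4, e=sp−y=0.5; I=4.5, D=e−e_prev=-3.5; u=1·0.5+2·4.5+1/2·(-3.5)=7.75; next y=1/10·3.5+1/4·7.75=2.2875
n=2: y=2.2875, sp=4, e=sp−y=1.7125; I=6.2125, D=e−e_prev=1.2125; u=1·1.7125+2·6.2125+1/2·1.2125=14.74375; next y=1/10·2.2875+1/4·14.74375≈3.914688
n=3: y≈3.914688, sp=4, e=sp−y≈0.085313; I≈6.297813, D=e−e_prev≈-1.627188; u=1·0.085313+2·6.297813+1/2·(-1.627188)≈11.867344; next y=1/10·3.914688+1/4·11.867344≈3.358305
n=4: y≈3.358305, sp=4, e=sp−y≈0.641695; I≈6.939508, D=e−e_prev≈0.556383; u=1·0.641695+2·6.939508+1/2·0.556383≈14.798902; next y=1/10·3.358305+1/4·14.798902≈4.035556
n=5: y≈4.035556, sp=4, e=sp−y≈-0.035556; I≈6.903952, D=e−e_prev≈-0.677251; u=1·(-0.035556)+2·6.903952+1/2·(-0.677251)≈13.433722; next y=1/10·4.035556+1/4·13.433722≈3.761986
n=6: y≈3.761986, sp=4, e=sp−y≈0.238014; I≈7.141966, D=e−e_prev≈0.273570; u=1·0.238014+2·7.141966+1/2·0.273570≈14.658730; next y=1/10·3.761986+1/4·14.658730≈4.040881
n=7: y≈4.040881, sp=4, e=sp−y≈-0.040881; I≈7.101085, D=e−e_prev≈-0.278895; u=1·(-0.040881)+2·7.101085+1/2·(-0.278895)≈14.021840; next y=1/10·4.040881+1/4·14.021840≈3.909548
n=8: y≈3.909548, sp=4, e=sp−y≈0.090452; I≈7.191536, D=e−e_prev≈0.131333; u=1·0.090452+2·7.191536+1/2·0.131333≈14.539191; next y=1/10·3.909548+1/4·14.539191≈4.025753
n=9: y≈4.025753, sp=4, e=sp−y≈-0.025753; I≈7.165784, D=e−e_prev≈-0.116204; u=1·(-0.025753)+2·7.165784+1/2·(-0.116204)≈14.247713; next y=1/10·4.025753+1/4·14.247713≈3.964503
n=10: y≈3.964503, sp=4, e=sp−y≈0.035497; I≈7.201280, D=e−e_prev≈0.061249; u=1·0.035497+2·7.201280+1/2·0.061249≈14.468682; next y=1/10·3.964503+1/4·14.468682≈4.013621
n=11: y≈4.013621, sp=4, e=sp−y≈-0.013621; I≈7.187660, D=e−e_prev≈-0.049117; u=1·(-0.013621)+2·7.187660+1/2·(-0.049117)≈14.337140; next y=1/10·4.013621+1/4·14.337140≈3.985647

0 4 14.000 0.000
1 4 7.750 3.500
2 4 14.744 2.288
3 4 11.867 3.915
4 4 14.799 3.358
5 4 13.434 4.036
6 4 14.659 3.762
7 4 14.022 4.041
8 4 14.539 3.910
9 4 14.248 4.026
10 4 14.469 3.965
11 4 14.337 4.014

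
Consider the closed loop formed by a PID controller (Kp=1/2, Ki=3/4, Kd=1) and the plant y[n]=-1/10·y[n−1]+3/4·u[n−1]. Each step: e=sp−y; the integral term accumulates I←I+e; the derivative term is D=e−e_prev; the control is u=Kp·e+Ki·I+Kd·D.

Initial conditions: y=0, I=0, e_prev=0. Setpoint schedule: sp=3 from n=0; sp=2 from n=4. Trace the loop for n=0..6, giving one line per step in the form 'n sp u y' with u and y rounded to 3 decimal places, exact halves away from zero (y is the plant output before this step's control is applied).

(exact arithmetic carried between steps; '≈' marks a value shown rounded to 6 d.p. or computed from one; I and e_prev carry over from the previous line; the table rounds u and y to 3 d.p., halves away from zero)
n=0: y=0, sp=3, e=sp−y=3; I=3, D=e−e_prev=3; u=1/2·3+3/4·3+1·3=6.75; next y=-1/10·0+3/4·6.75=5.0625
n=1: y=5.0625, sp=3, e=sp−y=-2.0625; I=0.9375, D=e−e_prev=-5.0625; u=1/2·(-2.0625)+3/4·0.9375+1·(-5.0625)=-5.390625; next y=-1/10·5.0625+3/4·(-5.390625)≈-4.549219
n=2: y≈-4.549219, sp=3, e=sp−y≈7.549219; I≈8.486719, D=e−e_prev≈9.611719; u=1/2·7.549219+3/4·8.486719+1·9.611719≈19.751367; next y=-1/10·(-4.549219)+3/4·19.751367≈15.268447
n=3: y≈15.268447, sp=3, e=sp−y≈-12.268447; I≈-3.781729, D=e−e_prev≈-19.817666; u=1/2·(-12.268447)+3/4·(-3.781729)+1·(-19.817666)≈-28.788186; next y=-1/10·15.268447+3/4·(-28.788186)≈-23.117984
n=4: y≈-23.117984, sp=2, e=sp−y≈25.117984; I≈21.336256, D=e−e_prev≈37.386432; u=1/2·25.117984+3/4·21.336256+1·37.386432≈65.947615; next y=-1/10·(-23.117984)+3/4·65.947615≈51.772510
n=5: y≈51.772510, sp=2, e=sp−y≈-49.772510; I≈-28.436254, D=e−e_prev≈-74.890494; u=1/2·(-49.772510)+3/4·(-28.436254)+1·(-74.890494)≈-121.103940; next y=-1/10·51.772510+3/4·(-121.103940)≈-96.005206
n=6: y≈-96.005206, sp=2, e=sp−y≈98.005206; I≈69.568952, D=e−e_prev≈147.777716; u=1/2·98.005206+3/4·69.568952+1·147.777716≈248.957033; next y=-1/10·(-96.005206)+3/4·248.957033≈196.318295

0 3 6.750 0.000
1 3 -5.391 5.063
2 3 19.751 -4.549
3 3 -28.788 15.268
4 2 65.948 -23.118
5 2 -121.104 51.773
6 2 248.957 -96.005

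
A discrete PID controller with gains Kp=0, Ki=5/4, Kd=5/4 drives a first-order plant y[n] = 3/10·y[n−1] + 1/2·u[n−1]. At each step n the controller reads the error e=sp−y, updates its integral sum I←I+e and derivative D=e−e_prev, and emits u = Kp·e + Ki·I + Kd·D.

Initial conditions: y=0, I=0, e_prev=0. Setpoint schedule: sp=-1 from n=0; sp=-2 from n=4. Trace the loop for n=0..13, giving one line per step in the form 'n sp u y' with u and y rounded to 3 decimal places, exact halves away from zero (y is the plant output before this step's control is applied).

(exact arithmetic carried between steps; '≈' marks a value shown rounded to 6 d.p. or computed from one; I and e_prev carry over from the previous line; the table rounds u and y to 3 d.p., halves away from zero)
n=0: y=0, sp=-1, e=sp−y=-1; I=-1, D=e−e_prev=-1; u=0·(-1)+5/4·(-1)+5/4·(-1)=-2.5; next y=3/10·0+1/2·(-2.5)=-1.25
n=1: y=-1.25, sp=-1, e=sp−y=0.25; I=-0.75, D=e−e_prev=1.25; u=0·0.25+5/4·(-0.75)+5/4·1.25=0.625; next y=3/10·(-1.25)+1/2·0.625=-0.0625
n=2: y=-0.0625, sp=-1, e=sp−y=-0.9375; I=-1.6875, D=e−e_prev=-1.1875; u=0·(-0.9375)+5/4·(-1.6875)+5/4·(-1.1875)=-3.59375; next y=3/10·(-0.0625)+1/2·(-3.59375)=-1.815625
n=3: y=-1.815625, sp=-1, e=sp−y=0.815625; I=-0.871875, D=e−e_prev=1.753125; u=0·0.815625+5/4·(-0.871875)+5/4·1.753125≈1.101563; next y=3/10·(-1.815625)+1/2·1.101563≈0.006094
n=4: y≈0.006094, sp=-2, e=sp−y≈-2.006094; I≈-2.877969, D=e−e_prev≈-2.821719; u=0·(-2.006094)+5/4·(-2.877969)+5/4·(-2.821719)≈-7.124609; next y=3/10·0.006094+1/2·(-7.124609)≈-3.560477
n=5: y≈-3.560477, sp=-2, e=sp−y≈1.560477; I≈-1.317492, D=e−e_prev≈3.566570; u=0·1.560477+5/4·(-1.317492)+5/4·3.566570≈2.811348; next y=3/10·(-3.560477)+1/2·2.811348≈0.337531
n=6: y≈0.337531, sp=-2, e=sp−y≈-2.337531; I≈-3.655023, D=e−e_prev≈-3.898007; u=0·(-2.337531)+5/4·(-3.655023)+5/4·(-3.898007)≈-9.441288; next y=3/10·0.337531+1/2·(-9.441288)≈-4.619385
n=7: y≈-4.619385, sp=-2, e=sp−y≈2.619385; I≈-1.035638, D=e−e_prev≈4.956916; u=0·2.619385+5/4·(-1.035638)+5/4·4.956916≈4.901597; next y=3/10·(-4.619385)+1/2·4.901597≈1.064983
n=8: y≈1.064983, sp=-2, e=sp−y≈-3.064983; I≈-4.100621, D=e−e_prev≈-5.684368; u=0·(-3.064983)+5/4·(-4.100621)+5/4·(-5.684368)≈-12.231236; next y=3/10·1.064983+1/2·(-12.231236)≈-5.796123
n=9: y≈-5.796123, sp=-2, e=sp−y≈3.796123; I≈-0.304498, D=e−e_prev≈6.861106; u=0·3.796123+5/4·(-0.304498)+5/4·6.861106≈8.195760; next y=3/10·(-5.796123)+1/2·8.195760≈2.359043
n=10: y≈2.359043, sp=-2, e=sp−y≈-4.359043; I≈-4.663541, D=e−e_prev≈-8.155166; u=0·(-4.359043)+5/4·(-4.663541)+5/4·(-8.155166)≈-16.023384; next y=3/10·2.359043+1/2·(-16.023384)≈-7.303979
n=11: y≈-7.303979, sp=-2, e=sp−y≈5.303979; I≈0.640438, D=e−e_prev≈9.663022; u=0·5.303979+5/4·0.640438+5/4·9.663022≈12.879326; next y=3/10·(-7.303979)+1/2·12.879326≈4.248469
n=12: y≈4.248469, sp=-2, e=sp−y≈-6.248469; I≈-5.608031, D=e−e_prev≈-11.552448; u=0·(-6.248469)+5/4·(-5.608031)+5/4·(-11.552448)≈-21.450599; next y=3/10·4.248469+1/2·(-21.450599)≈-9.450759
n=13: y≈-9.450759, sp=-2, e=sp−y≈7.450759; I≈1.842728, D=e−e_prev≈13.699228; u=0·7.450759+5/4·1.842728+5/4·13.699228≈19.427444; next y=3/10·(-9.450759)+1/2·19.427444≈6.878495

0 -1 -2.500 0.000
1 -1 0.625 -1.250
2 -1 -3.594 -0.063
3 -1 1.102 -1.816
4 -2 -7.125 0.006
5 -2 2.811 -3.560
6 -2 -9.441 0.338
7 -2 4.902 -4.619
8 -2 -12.231 1.065
9 -2 8.196 -5.796
10 -2 -16.023 2.359
11 -2 12.879 -7.304
12 -2 -21.451 4.248
13 -2 19.427 -9.451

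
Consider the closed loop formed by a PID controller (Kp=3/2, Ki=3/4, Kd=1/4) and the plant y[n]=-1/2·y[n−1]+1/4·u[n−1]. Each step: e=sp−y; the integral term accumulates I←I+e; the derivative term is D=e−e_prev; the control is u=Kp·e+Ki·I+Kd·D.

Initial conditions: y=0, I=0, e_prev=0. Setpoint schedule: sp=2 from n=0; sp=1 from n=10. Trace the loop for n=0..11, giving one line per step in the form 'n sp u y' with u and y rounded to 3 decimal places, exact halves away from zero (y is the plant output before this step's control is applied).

0 2 5.000 0.000
1 2 2.875 1.250
2 2 6.641 0.094
3 2 3.982 1.613
4 2 8.213 0.189
5 2 4.791 1.959
6 2 9.615 0.218
7 2 5.325 2.295
8 2 10.900 0.184
9 2 5.612 2.633
10 1 9.616 0.086
11 1 4.229 2.361

(exact arithmetic carried between steps; '≈' marks a value shown rounded to 6 d.p. or computed from one; I and e_prev carry over from the previous line; the table rounds u and y to 3 d.p., halves away from zero)
n=0: y=0, sp=2, e=sp−y=2; I=2, D=e−e_prev=2; u=3/2·2+3/4·2+1/4·2=5; next y=-1/2·0+1/4·5=1.25
n=1: y=1.25, sp=2, e=sp−y=0.75; I=2.75, D=e−e_prev=-1.25; u=3/2·0.75+3/4·2.75+1/4·(-1.25)=2.875; next y=-1/2·1.25+1/4·2.875=0.09375
n=2: y=0.09375, sp=2, e=sp−y=1.90625; I=4.65625, D=e−e_prev=1.15625; u=3/2·1.90625+3/4·4.65625+1/4·1.15625=6.640625; next y=-1/2·0.09375+1/4·6.640625≈1.613281
n=3: y≈1.613281, sp=2, e=sp−y≈0.386719; I≈5.042969, D=e−e_prev≈-1.519531; u=3/2·0.386719+3/4·5.042969+1/4·(-1.519531)≈3.982422; next y=-1/2·1.613281+1/4·3.982422≈0.188965
n=4: y≈0.188965, sp=2, e=sp−y≈1.811035; I≈6.854004, D=e−e_prev≈1.424316; u=3/2·1.811035+3/4·6.854004+1/4·1.424316≈8.213135; next y=-1/2·0.188965+1/4·8.213135≈1.958801
n=5: y≈1.958801, sp=2, e=sp−y≈0.041199; I≈6.895203, D=e−e_prev≈-1.769836; u=3/2·0.041199+3/4·6.895203+1/4·(-1.769836)≈4.790741; next y=-1/2·1.958801+1/4·4.790741≈0.218285
n=6: y≈0.218285, sp=2, e=sp−y≈1.781715; I≈8.676918, D=e−e_prev≈1.740517; u=3/2·1.781715+3/4·8.676918+1/4·1.740517≈9.615391; next y=-1/2·0.218285+1/4·9.615391≈2.294705
n=7: y≈2.294705, sp=2, e=sp−y≈-0.294705; I≈8.382213, D=e−e_prev≈-2.076421; u=3/2·(-0.294705)+3/4·8.382213+1/4·(-2.076421)≈5.325496; next y=-1/2·2.294705+1/4·5.325496≈0.184021
n=8: y≈0.184021, sp=2, e=sp−y≈1.815979; I≈10.198191, D=e−e_prev≈2.110684; u=3/2·1.815979+3/4·10.198191+1/4·2.110684≈10.900282; next y=-1/2·0.184021+1/4·10.900282≈2.633060
n=9: y≈2.633060, sp=2, e=sp−y≈-0.633060; I≈9.565131, D=e−e_prev≈-2.449039; u=3/2·(-0.633060)+3/4·9.565131+1/4·(-2.449039)≈5.611999; next y=-1/2·2.633060+1/4·5.611999≈0.086470
n=10: y≈0.086470, sp=1, e=sp−y≈0.913530; I≈10.478662, D=e−e_prev≈1.546590; u=3/2·0.913530+3/4·10.478662+1/4·1.546590≈9.615939; next y=-1/2·0.086470+1/4·9.615939≈2.360750
n=11: y≈2.360750, sp=1, e=sp−y≈-1.360750; I≈9.117912, D=e−e_prev≈-2.274280; u=3/2·(-1.360750)+3/4·9.117912+1/4·(-2.274280)≈4.228739; next y=-1/2·2.360750+1/4·4.228739≈-0.123190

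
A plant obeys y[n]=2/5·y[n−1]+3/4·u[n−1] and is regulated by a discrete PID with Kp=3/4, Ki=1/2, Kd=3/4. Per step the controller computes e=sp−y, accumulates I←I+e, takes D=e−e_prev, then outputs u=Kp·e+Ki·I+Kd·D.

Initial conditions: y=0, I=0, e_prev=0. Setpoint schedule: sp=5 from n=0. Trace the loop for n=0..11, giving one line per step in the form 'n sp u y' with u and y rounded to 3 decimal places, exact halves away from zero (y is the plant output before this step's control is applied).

(exact arithmetic carried between steps; '≈' marks a value shown rounded to 6 d.p. or computed from one; I and e_prev carry over from the previous line; the table rounds u and y to 3 d.p., halves away from zero)
n=0: y=0, sp=5, e=sp−y=5; I=5, D=e−e_prev=5; u=3/4·5+1/2·5+3/4·5=10; next y=2/5·0+3/4·10=7.5
n=1: y=7.5, sp=5, e=sp−y=-2.5; I=2.5, D=e−e_prev=-7.5; u=3/4·(-2.5)+1/2·2.5+3/4·(-7.5)=-6.25; next y=2/5·7.5+3/4·(-6.25)=-1.6875
n=2: y=-1.6875, sp=5, e=sp−y=6.6875; I=9.1875, D=e−e_prev=9.1875; u=3/4·6.6875+1/2·9.1875+3/4·9.1875=16.5; next y=2/5·(-1.6875)+3/4·16.5=11.7
n=3: y=11.7, sp=5, e=sp−y=-6.7; I=2.4875, D=e−e_prev=-13.3875; u=3/4·(-6.7)+1/2·2.4875+3/4·(-13.3875)=-13.821875; next y=2/5·11.7+3/4·(-13.821875)≈-5.686406
n=4: y≈-5.686406, sp=5, e=sp−y≈10.686406; I≈13.173906, D=e−e_prev≈17.386406; u=3/4·10.686406+1/2·13.173906+3/4·17.386406≈27.641563; next y=2/5·(-5.686406)+3/4·27.641563≈18.456609
n=5: y≈18.456609, sp=5, e=sp−y≈-13.456609; I≈-0.282703, D=e−e_prev≈-24.143016; u=3/4·(-13.456609)+1/2·(-0.282703)+3/4·(-24.143016)≈-28.341070; next y=2/5·18.456609+3/4·(-28.341070)≈-13.873159
n=6: y≈-13.873159, sp=5, e=sp−y≈18.873159; I≈18.590456, D=e−e_prev≈32.329768; u=3/4·18.873159+1/2·18.590456+3/4·32.329768≈47.697423; next y=2/5·(-13.873159)+3/4·47.697423≈30.223804
n=7: y≈30.223804, sp=5, e=sp−y≈-25.223804; I≈-6.633348, D=e−e_prev≈-44.096963; u=3/4·(-25.223804)+1/2·(-6.633348)+3/4·(-44.096963)≈-55.307249; next y=2/5·30.223804+3/4·(-55.307249)≈-29.390915
n=8: y≈-29.390915, sp=5, e=sp−y≈34.390915; I≈27.757567, D=e−e_prev≈59.614719; u=3/4·34.390915+1/2·27.757567+3/4·59.614719≈84.383010; next y=2/5·(-29.390915)+3/4·84.383010≈51.530891
n=9: y≈51.530891, sp=5, e=sp−y≈-46.530891; I≈-18.773324, D=e−e_prev≈-80.921806; u=3/4·(-46.530891)+1/2·(-18.773324)+3/4·(-80.921806)≈-104.976185; next y=2/5·51.530891+3/4·(-104.976185)≈-58.119782
n=10: y≈-58.119782, sp=5, e=sp−y≈63.119782; I≈44.346459, D=e−e_prev≈109.650673; u=3/4·63.119782+1/2·44.346459+3/4·109.650673≈151.751071; next y=2/5·(-58.119782)+3/4·151.751071≈90.565390
n=11: y≈90.565390, sp=5, e=sp−y≈-85.565390; I≈-41.218932, D=e−e_prev≈-148.685173; u=3/4·(-85.565390)+1/2·(-41.218932)+3/4·(-148.685173)≈-196.297388; next y=2/5·90.565390+3/4·(-196.297388)≈-110.996885

0 5 10.000 0.000
1 5 -6.250 7.500
2 5 16.500 -1.688
3 5 -13.822 11.700
4 5 27.642 -5.686
5 5 -28.341 18.457
6 5 47.697 -13.873
7 5 -55.307 30.224
8 5 84.383 -29.391
9 5 -104.976 51.531
10 5 151.751 -58.120
11 5 -196.297 90.565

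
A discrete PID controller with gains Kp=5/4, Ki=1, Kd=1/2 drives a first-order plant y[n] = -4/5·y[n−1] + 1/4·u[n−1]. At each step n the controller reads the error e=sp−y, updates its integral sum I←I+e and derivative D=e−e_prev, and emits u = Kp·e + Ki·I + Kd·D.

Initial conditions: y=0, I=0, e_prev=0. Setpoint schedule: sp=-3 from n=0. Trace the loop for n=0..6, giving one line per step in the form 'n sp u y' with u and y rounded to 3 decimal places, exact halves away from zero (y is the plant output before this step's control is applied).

0 -3 -8.250 0.000
1 -3 -4.078 -2.063
2 -3 -13.453 0.630
3 -3 -3.367 -3.868
4 -3 -21.578 2.252
5 -3 2.213 -7.196
6 -3 -35.458 6.310

(exact arithmetic carried between steps; '≈' marks a value shown rounded to 6 d.p. or computed from one; I and e_prev carry over from the previous line; the table rounds u and y to 3 d.p., halves away from zero)
n=0: y=0, sp=-3, e=sp−y=-3; I=-3, D=e−e_prev=-3; u=5/4·(-3)+1·(-3)+1/2·(-3)=-8.25; next y=-4/5·0+1/4·(-8.25)=-2.0625
n=1: y=-2.0625, sp=-3, e=sp−y=-0.9375; I=-3.9375, D=e−e_prev=2.0625; u=5/4·(-0.9375)+1·(-3.9375)+1/2·2.0625=-4.078125; next y=-4/5·(-2.0625)+1/4·(-4.078125)≈0.630469
n=2: y≈0.630469, sp=-3, e=sp−y≈-3.630469; I≈-7.567969, D=e−e_prev≈-2.692969; u=5/4·(-3.630469)+1·(-7.567969)+1/2·(-2.692969)≈-13.452539; next y=-4/5·0.630469+1/4·(-13.452539)≈-3.867510
n=3: y≈-3.867510, sp=-3, e=sp−y≈0.867510; I≈-6.700459, D=e−e_prev≈4.497979; u=5/4·0.867510+1·(-6.700459)+1/2·4.497979≈-3.367083; next y=-4/5·(-3.867510)+1/4·(-3.367083)≈2.252237
n=4: y≈2.252237, sp=-3, e=sp−y≈-5.252237; I≈-11.952696, D=e−e_prev≈-6.119747; u=5/4·(-5.252237)+1·(-11.952696)+1/2·(-6.119747)≈-21.577866; next y=-4/5·2.252237+1/4·(-21.577866)≈-7.196256
n=5: y≈-7.196256, sp=-3, e=sp−y≈4.196256; I≈-7.756440, D=e−e_prev≈9.448493; u=5/4·4.196256+1·(-7.756440)+1/2·9.448493≈2.213127; next y=-4/5·(-7.196256)+1/4·2.213127≈6.310287
n=6: y≈6.310287, sp=-3, e=sp−y≈-9.310287; I≈-17.066727, D=e−e_prev≈-13.506543; u=5/4·(-9.310287)+1·(-17.066727)+1/2·(-13.506543)≈-35.457857; next y=-4/5·6.310287+1/4·(-35.457857)≈-13.912694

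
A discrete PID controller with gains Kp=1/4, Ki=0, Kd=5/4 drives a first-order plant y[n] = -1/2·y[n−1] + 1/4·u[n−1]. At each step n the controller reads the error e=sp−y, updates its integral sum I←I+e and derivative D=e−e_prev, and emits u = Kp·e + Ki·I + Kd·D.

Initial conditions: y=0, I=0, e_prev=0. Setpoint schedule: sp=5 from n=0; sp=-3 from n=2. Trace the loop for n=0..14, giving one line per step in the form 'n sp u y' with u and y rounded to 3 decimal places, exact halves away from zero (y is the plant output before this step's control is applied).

0 5 7.500 0.000
1 5 -1.563 1.875
2 -3 -6.414 -1.328
3 -3 -1.001 -0.939
4 -3 -2.254 0.219
5 -3 0.534 -0.673
6 -3 -2.297 0.470
7 -3 1.051 -0.809
8 -3 -2.763 0.667
9 -3 1.621 -1.024
10 -3 -3.407 0.917
11 -3 2.362 -1.310
12 -3 -4.256 1.246
13 -3 3.338 -1.687
14 -3 -5.376 1.678

(exact arithmetic carried between steps; '≈' marks a value shown rounded to 6 d.p. or computed from one; I and e_prev carry over from the previous line; the table rounds u and y to 3 d.p., halves away from zero)
n=0: y=0, sp=5, e=sp−y=5; I=5, D=e−e_prev=5; u=1/4·5+0·5+5/4·5=7.5; next y=-1/2·0+1/4·7.5=1.875
n=1: y=1.875, sp=5, e=sp−y=3.125; I=8.125, D=e−e_prev=-1.875; u=1/4·3.125+0·8.125+5/4·(-1.875)=-1.5625; next y=-1/2·1.875+1/4·(-1.5625)=-1.328125
n=2: y=-1.328125, sp=-3, e=sp−y=-1.671875; I=6.453125, D=e−e_prev=-4.796875; u=1/4·(-1.671875)+0·6.453125+5/4·(-4.796875)≈-6.414063; next y=-1/2·(-1.328125)+1/4·(-6.414063)≈-0.939453
n=3: y≈-0.939453, sp=-3, e=sp−y≈-2.060547; I≈4.392578, D=e−e_prev≈-0.388672; u=1/4·(-2.060547)+0·4.392578+5/4·(-0.388672)≈-1.000977; next y=-1/2·(-0.939453)+1/4·(-1.000977)≈0.219482
n=4: y≈0.219482, sp=-3, e=sp−y≈-3.219482; I≈1.173096, D=e−e_prev≈-1.158936; u=1/4·(-3.219482)+0·1.173096+5/4·(-1.158936)≈-2.253540; next y=-1/2·0.219482+1/4·(-2.253540)≈-0.673126
n=5: y≈-0.673126, sp=-3, e=sp−y≈-2.326874; I≈-1.153778, D=e−e_prev≈0.892609; u=1/4·(-2.326874)+0·(-1.153778)+5/4·0.892609≈0.534042; next y=-1/2·(-0.673126)+1/4·0.534042≈0.470074
n=6: y≈0.470074, sp=-3, e=sp−y≈-3.470074; I≈-4.623852, D=e−e_prev≈-1.143200; u=1/4·(-3.470074)+0·(-4.623852)+5/4·(-1.143200)≈-2.296518; next y=-1/2·0.470074+1/4·(-2.296518)≈-0.809166
n=7: y≈-0.809166, sp=-3, e=sp−y≈-2.190834; I≈-6.814685, D=e−e_prev≈1.279240; u=1/4·(-2.190834)+0·(-6.814685)+5/4·1.279240≈1.051342; next y=-1/2·(-0.809166)+1/4·1.051342≈0.667419
n=8: y≈0.667419, sp=-3, e=sp−y≈-3.667419; I≈-10.482104, D=e−e_prev≈-1.476585; u=1/4·(-3.667419)+0·(-10.482104)+5/4·(-1.476585)≈-2.762586; next y=-1/2·0.667419+1/4·(-2.762586)≈-1.024356
n=9: y≈-1.024356, sp=-3, e=sp−y≈-1.975644; I≈-12.457748, D=e−e_prev≈1.691774; u=1/4·(-1.975644)+0·(-12.457748)+5/4·1.691774≈1.620807; next y=-1/2·(-1.024356)+1/4·1.620807≈0.917380
n=10: y≈0.917380, sp=-3, e=sp−y≈-3.917380; I≈-16.375128, D=e−e_prev≈-1.941736; u=1/4·(-3.917380)+0·(-16.375128)+5/4·(-1.941736)≈-3.406514; next y=-1/2·0.917380+1/4·(-3.406514)≈-1.310318
n=11: y≈-1.310318, sp=-3, e=sp−y≈-1.689682; I≈-18.064809, D=e−e_prev≈2.227698; u=1/4·(-1.689682)+0·(-18.064809)+5/4·2.227698≈2.362202; next y=-1/2·(-1.310318)+1/4·2.362202≈1.245710
n=12: y≈1.245710, sp=-3, e=sp−y≈-4.245710; I≈-22.310519, D=e−e_prev≈-2.556028; u=1/4·(-4.245710)+0·(-22.310519)+5/4·(-2.556028)≈-4.256463; next y=-1/2·1.245710+1/4·(-4.256463)≈-1.686971
n=13: y≈-1.686971, sp=-3, e=sp−y≈-1.313029; I≈-23.623549, D=e−e_prev≈2.932680; u=1/4·(-1.313029)+0·(-23.623549)+5/4·2.932680≈3.337593; next y=-1/2·(-1.686971)+1/4·3.337593≈1.677884
n=14: y≈1.677884, sp=-3, e=sp−y≈-4.677884; I≈-28.301432, D=e−e_prev≈-3.364854; u=1/4·(-4.677884)+0·(-28.301432)+5/4·(-3.364854)≈-5.375539; next y=-1/2·1.677884+1/4·(-5.375539)≈-2.182826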